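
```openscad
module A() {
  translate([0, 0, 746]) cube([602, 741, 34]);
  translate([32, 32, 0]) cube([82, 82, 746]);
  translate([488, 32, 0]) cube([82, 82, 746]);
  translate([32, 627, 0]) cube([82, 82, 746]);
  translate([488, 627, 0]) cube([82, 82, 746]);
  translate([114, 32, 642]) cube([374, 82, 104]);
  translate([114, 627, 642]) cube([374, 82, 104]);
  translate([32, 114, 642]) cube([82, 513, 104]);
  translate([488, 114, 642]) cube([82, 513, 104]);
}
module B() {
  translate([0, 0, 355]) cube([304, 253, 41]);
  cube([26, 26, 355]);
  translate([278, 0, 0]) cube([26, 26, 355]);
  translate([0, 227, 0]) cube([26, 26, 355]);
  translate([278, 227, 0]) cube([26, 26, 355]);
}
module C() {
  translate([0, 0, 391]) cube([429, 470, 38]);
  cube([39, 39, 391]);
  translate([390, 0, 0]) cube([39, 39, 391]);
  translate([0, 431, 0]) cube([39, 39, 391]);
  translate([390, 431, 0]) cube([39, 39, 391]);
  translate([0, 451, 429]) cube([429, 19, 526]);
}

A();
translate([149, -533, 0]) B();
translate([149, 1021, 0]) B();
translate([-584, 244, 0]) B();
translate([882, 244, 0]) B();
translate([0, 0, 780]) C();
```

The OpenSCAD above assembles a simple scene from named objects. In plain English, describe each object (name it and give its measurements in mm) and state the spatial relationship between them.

A is a rectangular dining table. The top is 602×741×34 mm with its upper surface at z = 780 mm. It stands on four 82×82 mm square legs, each inset 32 mm from the nearest pair of top edges, running from the floor to the underside of the top. Four apron rails, 82 mm thick and 104 mm tall, run between adjacent legs with their top edges flush with the underside of the top and their outer faces flush with the legs' outer faces.

B is a four-legged stool. The seat is 304×253 mm, 41 mm thick, top at z = 396 mm. It stands on four square legs, each 26×26 mm in cross-section, from z = 0 to the seat underside, each flush with a corner of the seat.

C is a chair: 429×470 mm seat, 38 mm thick, top at z = 429 mm, on four 39 mm square corner legs flush with the seat edges. A 19 mm thick backrest slab spans the full seat width, extending 526 mm above the seat top, its back face flush with the seat's +y edge.

Four stools sit around the table at the −y, +y, −x, +x sides. The chair is on top of the table.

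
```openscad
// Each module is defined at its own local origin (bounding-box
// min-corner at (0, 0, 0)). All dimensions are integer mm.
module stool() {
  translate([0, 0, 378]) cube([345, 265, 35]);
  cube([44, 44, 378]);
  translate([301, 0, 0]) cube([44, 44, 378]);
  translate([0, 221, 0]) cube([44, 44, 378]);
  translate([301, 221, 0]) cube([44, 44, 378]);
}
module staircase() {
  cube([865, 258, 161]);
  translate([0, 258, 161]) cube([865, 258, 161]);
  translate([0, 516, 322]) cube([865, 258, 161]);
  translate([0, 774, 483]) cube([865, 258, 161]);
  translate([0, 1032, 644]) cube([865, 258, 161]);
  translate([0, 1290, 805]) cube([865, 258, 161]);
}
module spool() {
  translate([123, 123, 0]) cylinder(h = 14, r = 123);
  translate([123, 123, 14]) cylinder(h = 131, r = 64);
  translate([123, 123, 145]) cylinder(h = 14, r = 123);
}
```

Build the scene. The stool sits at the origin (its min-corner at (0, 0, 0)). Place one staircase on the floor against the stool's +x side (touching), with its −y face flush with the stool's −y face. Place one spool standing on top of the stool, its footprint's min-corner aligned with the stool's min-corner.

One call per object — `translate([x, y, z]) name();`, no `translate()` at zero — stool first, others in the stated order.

stool();
translate([345, 0, 0]) staircase();
translate([0, 0, 413]) spool();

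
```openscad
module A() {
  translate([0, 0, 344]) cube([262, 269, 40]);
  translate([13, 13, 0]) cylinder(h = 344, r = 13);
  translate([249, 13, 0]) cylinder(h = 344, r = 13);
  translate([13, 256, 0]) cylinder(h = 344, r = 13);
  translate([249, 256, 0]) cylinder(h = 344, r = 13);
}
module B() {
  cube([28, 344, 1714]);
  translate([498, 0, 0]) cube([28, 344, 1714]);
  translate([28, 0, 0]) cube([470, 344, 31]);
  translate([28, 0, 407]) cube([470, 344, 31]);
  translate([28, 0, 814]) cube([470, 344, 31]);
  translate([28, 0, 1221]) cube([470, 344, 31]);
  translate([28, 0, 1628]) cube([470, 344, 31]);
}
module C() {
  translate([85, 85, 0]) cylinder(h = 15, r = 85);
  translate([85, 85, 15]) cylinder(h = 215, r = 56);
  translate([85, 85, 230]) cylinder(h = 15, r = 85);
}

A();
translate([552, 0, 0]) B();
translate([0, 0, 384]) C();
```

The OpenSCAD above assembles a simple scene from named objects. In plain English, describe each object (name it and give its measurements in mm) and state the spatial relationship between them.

A is a four-legged stool. The seat is 262×269 mm, 40 mm thick, top at z = 384 mm. It stands on four round legs, each 26 mm in diameter, from z = 0 to the seat underside, each leg's axis is inset half a diameter from the nearest pair of seat edges (so the leg's bounding box is flush with the corner).

B is a bookshelf 526 mm wide overall, 344 mm deep and 1714 mm tall. The two sides are 28 mm thick vertical panels. 5 horizontal shelves of 31 mm thickness span between the inner faces of the sides; the lowest shelf sits on the floor and shelves are stacked with a clear vertical gap of 376 mm between each pair.

C is a spool: two coaxial disc flanges of radius 85 mm and thickness 15 mm, joined by a core cylinder of radius 56 mm and height 215 mm. The lower flange rests on z = 0 and the three cylinders share a vertical axis.

The bookshelf is on the floor beside the stool on its +x side. The spool is on top of the stool.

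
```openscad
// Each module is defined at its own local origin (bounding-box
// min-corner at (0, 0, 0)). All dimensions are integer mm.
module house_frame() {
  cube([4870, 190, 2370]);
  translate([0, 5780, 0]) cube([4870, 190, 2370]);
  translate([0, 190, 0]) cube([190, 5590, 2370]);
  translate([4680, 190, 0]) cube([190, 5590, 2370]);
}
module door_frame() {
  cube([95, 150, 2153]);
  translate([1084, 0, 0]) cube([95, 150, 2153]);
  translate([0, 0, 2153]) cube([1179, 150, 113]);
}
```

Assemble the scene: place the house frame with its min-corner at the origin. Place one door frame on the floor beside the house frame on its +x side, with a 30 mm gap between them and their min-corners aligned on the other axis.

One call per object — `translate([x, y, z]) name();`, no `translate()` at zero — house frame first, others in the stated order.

house_frame();
translate([4900, 0, 0]) door_frame();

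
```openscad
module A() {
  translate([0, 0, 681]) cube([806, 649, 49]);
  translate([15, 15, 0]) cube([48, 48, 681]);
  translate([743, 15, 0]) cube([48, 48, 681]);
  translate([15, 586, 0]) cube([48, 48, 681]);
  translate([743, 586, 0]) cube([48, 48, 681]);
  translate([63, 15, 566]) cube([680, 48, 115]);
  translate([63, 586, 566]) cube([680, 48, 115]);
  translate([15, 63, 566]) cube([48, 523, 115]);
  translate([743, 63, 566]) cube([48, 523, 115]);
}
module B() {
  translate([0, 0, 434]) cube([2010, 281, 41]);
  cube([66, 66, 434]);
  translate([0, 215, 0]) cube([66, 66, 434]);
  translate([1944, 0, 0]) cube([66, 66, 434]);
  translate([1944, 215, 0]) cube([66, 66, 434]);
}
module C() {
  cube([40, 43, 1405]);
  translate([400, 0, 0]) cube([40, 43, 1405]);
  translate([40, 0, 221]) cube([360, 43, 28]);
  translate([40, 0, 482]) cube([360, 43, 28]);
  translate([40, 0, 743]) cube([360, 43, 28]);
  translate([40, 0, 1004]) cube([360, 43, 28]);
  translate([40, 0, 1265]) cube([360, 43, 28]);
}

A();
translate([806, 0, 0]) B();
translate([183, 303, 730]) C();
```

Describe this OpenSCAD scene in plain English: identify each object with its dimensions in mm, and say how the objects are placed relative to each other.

A is a table: top 806 mm (x) × 649 mm (y), 49 mm thick, upper face at z = 730 mm, on four 48×48 mm square legs, each inset 15 mm from the nearest pair of top edges, running from z = 0 to the bottom of the top. Four apron rails, 48 mm thick and 115 mm tall, run between adjacent legs with their top edges flush with the underside of the top and their outer faces flush with the legs' outer faces.

B is a long wooden bench with a 2010 mm (x) × 281 mm (y) seat, 41 mm thick, its top surface 475 mm above the floor. Four 66 mm square legs at the seat corners, flush with the edges, run from z = 0 to the seat underside.

C is a wooden ladder with two side rails of 40×43 mm section and 1405 mm height, set 440 mm apart overall. Between them run 5 rectangular rungs (43 mm deep, 28 mm thick), front faces flush with the rails' −y face. The bottom of the first rung is 221 mm above the floor and each subsequent rung is 261 mm higher than the one below.

The bench is against the table's +x side, with their −y faces flush. The ladder is on top of the table, centred.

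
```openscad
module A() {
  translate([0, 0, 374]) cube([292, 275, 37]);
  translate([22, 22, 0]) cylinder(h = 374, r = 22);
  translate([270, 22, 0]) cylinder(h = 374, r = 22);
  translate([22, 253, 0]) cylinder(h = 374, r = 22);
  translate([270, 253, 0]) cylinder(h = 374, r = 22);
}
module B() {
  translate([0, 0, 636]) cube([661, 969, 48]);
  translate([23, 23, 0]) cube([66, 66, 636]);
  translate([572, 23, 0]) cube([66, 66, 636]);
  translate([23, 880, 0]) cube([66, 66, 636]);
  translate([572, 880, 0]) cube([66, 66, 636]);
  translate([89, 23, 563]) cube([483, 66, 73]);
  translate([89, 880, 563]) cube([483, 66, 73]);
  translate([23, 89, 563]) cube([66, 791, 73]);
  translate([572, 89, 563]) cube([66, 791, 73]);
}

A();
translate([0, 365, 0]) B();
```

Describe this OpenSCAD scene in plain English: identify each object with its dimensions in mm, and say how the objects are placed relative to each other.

A is a simple wooden stool: a rectangular seat 292 mm (x) by 275 mm (y), 37 mm thick, top face at z = 411 mm, on four round legs, each 44 mm in diameter. The legs rest on z = 0, each leg's axis is inset half a diameter from the nearest pair of seat edges (so the leg's bounding box is flush with the corner).

B is a table: top 661 mm (x) × 969 mm (y), 48 mm thick, upper face at z = 684 mm, on four 66×66 mm square legs, each inset 23 mm from the nearest pair of top edges, running from z = 0 to the bottom of the top. Four apron rails, 66 mm thick and 73 mm tall, run between adjacent legs with their top edges flush with the underside of the top and their outer faces flush with the legs' outer faces.

The table is on the floor beside the stool on its +y side.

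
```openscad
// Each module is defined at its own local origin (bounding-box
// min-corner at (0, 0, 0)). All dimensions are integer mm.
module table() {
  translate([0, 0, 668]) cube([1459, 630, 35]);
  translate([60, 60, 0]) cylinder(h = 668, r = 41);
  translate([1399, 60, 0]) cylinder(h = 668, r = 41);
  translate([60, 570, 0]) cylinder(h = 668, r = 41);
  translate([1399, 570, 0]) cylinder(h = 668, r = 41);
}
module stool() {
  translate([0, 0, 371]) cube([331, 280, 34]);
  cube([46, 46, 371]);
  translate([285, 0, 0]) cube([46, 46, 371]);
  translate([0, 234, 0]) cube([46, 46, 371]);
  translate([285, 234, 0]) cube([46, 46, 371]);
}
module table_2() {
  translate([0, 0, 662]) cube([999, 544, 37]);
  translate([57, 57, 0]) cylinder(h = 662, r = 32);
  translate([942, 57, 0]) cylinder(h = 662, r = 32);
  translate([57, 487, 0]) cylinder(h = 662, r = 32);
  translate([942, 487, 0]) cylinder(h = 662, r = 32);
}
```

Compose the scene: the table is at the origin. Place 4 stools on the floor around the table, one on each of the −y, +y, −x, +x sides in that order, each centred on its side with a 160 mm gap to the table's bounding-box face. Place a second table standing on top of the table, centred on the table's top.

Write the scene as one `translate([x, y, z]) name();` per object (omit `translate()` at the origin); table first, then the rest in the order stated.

table();
translate([564, -440, 0]) stool();
translate([564, 790, 0]) stool();
translate([-491, 175, 0]) stool();
translate([1619, 175, 0]) stool();
translate([230, 43, 703]) table_2();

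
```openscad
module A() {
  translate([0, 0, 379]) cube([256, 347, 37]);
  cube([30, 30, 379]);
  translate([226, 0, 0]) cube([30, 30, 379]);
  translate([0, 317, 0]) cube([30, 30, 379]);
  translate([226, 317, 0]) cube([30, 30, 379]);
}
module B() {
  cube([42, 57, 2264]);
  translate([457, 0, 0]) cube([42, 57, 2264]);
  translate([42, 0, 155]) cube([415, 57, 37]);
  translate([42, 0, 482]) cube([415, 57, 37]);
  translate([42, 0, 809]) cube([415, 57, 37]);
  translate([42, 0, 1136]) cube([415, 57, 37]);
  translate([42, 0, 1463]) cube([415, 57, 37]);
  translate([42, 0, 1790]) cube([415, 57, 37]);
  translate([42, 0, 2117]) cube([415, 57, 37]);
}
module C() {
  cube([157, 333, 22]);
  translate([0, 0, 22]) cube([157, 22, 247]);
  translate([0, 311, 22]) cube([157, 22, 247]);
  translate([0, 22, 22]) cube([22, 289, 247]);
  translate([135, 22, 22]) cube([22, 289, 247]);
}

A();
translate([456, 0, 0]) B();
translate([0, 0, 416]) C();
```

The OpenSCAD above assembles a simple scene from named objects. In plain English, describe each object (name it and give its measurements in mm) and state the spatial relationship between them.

A is a simple wooden stool: a rectangular seat 256 mm (x) by 347 mm (y), 37 mm thick, top face at z = 416 mm, on four square legs, each 30×30 mm in cross-section. The legs rest on z = 0, each flush with a corner of the seat.

B is a straight ladder. Two 42×57 mm vertical rails, 2264 mm tall, stand 499 mm apart (outside-to-outside) with their front faces coplanar on the −y side. 7 rungs, each 57 mm deep and 37 mm tall, span between the inner faces of the rails, front faces flush with the rails. The lowest rung's underside is at z = 155 mm and rungs are spaced 327 mm apart (underside to underside).

C is an open-topped rectangular box: outside dimensions 157×333×269 mm, with a uniform wall and base thickness of 22 mm. The base is a full 157×333 slab on the floor; four walls sit on top of the base. The front and back walls (the −y and +y sides) span the full width; the two side walls fit between them.

The ladder is on the floor beside the stool on its +x side. The open box is on top of the stool.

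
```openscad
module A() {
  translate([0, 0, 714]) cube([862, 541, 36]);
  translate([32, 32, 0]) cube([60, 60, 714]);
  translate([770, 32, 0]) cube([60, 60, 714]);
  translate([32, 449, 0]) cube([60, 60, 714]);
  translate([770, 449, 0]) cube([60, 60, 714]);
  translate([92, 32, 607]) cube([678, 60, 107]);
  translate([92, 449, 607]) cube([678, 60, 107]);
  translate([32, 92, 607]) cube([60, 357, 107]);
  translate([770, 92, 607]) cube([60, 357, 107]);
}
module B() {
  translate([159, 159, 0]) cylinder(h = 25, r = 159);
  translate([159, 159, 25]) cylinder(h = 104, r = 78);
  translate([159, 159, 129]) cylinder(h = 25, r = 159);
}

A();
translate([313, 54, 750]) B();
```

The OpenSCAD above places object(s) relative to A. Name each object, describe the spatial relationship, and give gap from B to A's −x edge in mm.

A is a table. B is a spool. The spool is on top of the table. The gap from the spool to the table's −x edge is 313 mm.

The spool's min-x is at 313; the table's min-x is 0; gap = 313 mm.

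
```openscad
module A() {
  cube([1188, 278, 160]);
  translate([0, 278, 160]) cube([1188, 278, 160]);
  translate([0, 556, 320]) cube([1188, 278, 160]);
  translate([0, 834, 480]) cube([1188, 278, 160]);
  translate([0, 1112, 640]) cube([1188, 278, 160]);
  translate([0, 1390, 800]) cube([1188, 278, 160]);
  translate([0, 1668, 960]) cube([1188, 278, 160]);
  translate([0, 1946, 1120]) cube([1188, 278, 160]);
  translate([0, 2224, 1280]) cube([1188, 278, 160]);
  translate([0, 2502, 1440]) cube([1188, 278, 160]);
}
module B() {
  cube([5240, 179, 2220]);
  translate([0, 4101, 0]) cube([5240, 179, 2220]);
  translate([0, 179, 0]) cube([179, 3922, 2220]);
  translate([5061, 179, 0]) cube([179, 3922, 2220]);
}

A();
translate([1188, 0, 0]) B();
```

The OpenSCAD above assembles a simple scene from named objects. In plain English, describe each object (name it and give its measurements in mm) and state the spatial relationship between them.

A is a straight staircase of 10 solid steps. Each step is 1188 mm wide (x), 278 mm deep (y, the going) and 160 mm tall (the rise). The first step rests on the floor; each subsequent step sits one going further in +y and one rise higher in +z, directly behind and above the previous step with no overlap.

B is the wall frame of a small rectangular building: four walls, each 2220 mm tall and 179 mm thick, enclosing a footprint 5240 mm (x) by 4280 mm (y) outside-to-outside, with no floor or roof. The front and back walls (the −y and +y sides) span the full width; the two side walls fit between them.

The house frame is against the staircase's +x side, with their −y faces flush.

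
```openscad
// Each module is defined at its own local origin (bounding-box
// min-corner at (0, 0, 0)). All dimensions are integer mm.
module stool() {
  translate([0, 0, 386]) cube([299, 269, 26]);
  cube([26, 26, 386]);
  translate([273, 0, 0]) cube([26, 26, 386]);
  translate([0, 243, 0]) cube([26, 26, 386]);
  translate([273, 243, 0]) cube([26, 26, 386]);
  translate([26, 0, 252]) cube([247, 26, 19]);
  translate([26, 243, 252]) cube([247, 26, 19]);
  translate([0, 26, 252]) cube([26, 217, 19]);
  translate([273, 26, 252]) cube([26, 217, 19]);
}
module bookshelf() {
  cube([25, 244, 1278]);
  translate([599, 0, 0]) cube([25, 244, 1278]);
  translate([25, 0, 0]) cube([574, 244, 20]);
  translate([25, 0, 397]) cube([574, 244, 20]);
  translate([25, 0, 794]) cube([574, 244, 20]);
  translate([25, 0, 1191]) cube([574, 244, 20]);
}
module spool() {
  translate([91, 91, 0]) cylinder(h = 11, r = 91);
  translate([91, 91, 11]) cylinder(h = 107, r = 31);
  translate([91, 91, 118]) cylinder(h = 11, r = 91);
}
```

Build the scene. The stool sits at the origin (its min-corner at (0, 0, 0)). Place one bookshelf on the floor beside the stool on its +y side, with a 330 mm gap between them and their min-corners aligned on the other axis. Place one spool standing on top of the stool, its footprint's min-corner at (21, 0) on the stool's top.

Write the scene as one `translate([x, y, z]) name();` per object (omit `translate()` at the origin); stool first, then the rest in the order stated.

stool();
translate([0, 599, 0]) bookshelf();
translate([21, 0, 412]) spool();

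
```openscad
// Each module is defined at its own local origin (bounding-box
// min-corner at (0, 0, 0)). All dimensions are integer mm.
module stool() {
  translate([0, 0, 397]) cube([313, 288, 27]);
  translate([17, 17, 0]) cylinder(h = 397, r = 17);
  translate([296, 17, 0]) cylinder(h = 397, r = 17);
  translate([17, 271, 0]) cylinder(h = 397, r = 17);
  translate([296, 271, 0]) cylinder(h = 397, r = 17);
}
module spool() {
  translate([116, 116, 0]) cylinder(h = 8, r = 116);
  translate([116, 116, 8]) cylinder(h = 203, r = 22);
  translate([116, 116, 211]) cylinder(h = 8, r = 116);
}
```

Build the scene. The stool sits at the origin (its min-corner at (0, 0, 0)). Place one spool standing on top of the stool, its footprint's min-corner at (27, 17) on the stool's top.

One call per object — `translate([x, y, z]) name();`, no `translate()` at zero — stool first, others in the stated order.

stool();
translate([27, 17, 424]) spool();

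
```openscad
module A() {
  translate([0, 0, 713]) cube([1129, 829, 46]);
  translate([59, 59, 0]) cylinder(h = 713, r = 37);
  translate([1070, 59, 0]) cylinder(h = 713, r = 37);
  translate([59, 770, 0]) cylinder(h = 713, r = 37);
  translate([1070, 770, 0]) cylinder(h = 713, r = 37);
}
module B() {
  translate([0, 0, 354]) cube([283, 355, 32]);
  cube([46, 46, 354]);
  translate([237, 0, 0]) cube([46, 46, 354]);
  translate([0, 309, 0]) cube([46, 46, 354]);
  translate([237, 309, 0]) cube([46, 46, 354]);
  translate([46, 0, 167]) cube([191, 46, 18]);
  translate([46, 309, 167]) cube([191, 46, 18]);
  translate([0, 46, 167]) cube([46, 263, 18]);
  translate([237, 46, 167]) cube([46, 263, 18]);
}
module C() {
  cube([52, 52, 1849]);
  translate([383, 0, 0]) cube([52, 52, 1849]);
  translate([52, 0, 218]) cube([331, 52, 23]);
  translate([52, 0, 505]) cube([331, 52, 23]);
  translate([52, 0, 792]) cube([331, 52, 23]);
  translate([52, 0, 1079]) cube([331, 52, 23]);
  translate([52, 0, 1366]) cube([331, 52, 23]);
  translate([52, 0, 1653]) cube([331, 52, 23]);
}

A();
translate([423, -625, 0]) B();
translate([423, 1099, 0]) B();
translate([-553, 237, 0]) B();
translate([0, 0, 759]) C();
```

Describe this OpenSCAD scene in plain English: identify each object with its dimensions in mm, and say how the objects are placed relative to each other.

A is a table with a 1129×829 mm rectangular top, 46 mm thick, top surface at z = 759 mm, supported by four round legs of 74 mm diameter, each leg's bounding box inset 22 mm from the nearest pair of top edges, running from the floor.

B is a four-legged stool. The seat is a 283×355×32 mm slab whose top surface is at z = 386 mm; four square legs, each 46×46 mm in cross-section, run from the floor (z = 0) to the underside of the seat, each flush with a corner of the seat. Four stretchers, 46 mm wide and 18 mm tall, connect adjacent legs with their undersides at z = 167 mm, each running between the inner faces of the legs it joins and aligned with the legs' outer faces on the other axis.

C is a straight ladder. Two 52×52 mm vertical rails, 1849 mm tall, stand 435 mm apart (outside-to-outside) with their front faces coplanar on the −y side. 6 rungs, each 52 mm deep and 23 mm tall, span between the inner faces of the rails, front faces flush with the rails. The lowest rung's underside is at z = 218 mm and rungs are spaced 287 mm apart (underside to underside).

Three stools sit around the table at the −y, +y, −x sides. The ladder is on top of the table.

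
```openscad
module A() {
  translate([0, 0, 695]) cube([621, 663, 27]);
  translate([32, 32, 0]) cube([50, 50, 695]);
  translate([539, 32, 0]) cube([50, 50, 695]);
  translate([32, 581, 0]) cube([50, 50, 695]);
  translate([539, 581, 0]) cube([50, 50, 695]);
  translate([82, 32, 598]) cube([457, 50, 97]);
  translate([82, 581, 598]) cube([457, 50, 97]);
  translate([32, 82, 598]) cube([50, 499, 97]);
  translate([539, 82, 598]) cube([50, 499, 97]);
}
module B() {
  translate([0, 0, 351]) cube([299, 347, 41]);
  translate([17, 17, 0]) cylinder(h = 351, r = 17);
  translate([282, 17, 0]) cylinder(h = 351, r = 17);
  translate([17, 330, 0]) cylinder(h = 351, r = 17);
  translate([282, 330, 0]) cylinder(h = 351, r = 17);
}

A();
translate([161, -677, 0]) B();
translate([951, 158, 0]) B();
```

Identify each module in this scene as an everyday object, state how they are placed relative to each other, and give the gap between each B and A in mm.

A is a table. B is a stool. Two stools sit around the table at the −y, +x sides. The gap between each stool and the table is 330 mm.

Each stool's nearest face is 330 mm from the table's bounding box.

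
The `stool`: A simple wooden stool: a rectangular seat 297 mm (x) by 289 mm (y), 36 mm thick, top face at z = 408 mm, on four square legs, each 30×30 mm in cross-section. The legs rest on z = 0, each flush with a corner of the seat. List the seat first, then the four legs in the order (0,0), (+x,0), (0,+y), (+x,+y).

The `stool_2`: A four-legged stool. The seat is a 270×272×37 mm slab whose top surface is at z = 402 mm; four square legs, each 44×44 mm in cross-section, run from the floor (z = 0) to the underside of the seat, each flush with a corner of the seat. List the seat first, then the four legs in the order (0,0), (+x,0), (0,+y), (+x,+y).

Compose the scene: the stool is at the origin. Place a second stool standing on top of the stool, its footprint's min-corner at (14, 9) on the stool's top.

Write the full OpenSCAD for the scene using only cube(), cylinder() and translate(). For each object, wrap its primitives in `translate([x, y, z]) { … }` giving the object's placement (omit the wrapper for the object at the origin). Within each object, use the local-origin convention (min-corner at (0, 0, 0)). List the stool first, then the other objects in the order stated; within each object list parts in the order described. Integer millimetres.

translate([0, 0, 372]) cube([297, 289, 36]);
cube([30, 30, 372]);
translate([267, 0, 0]) cube([30, 30, 372]);
translate([0, 259, 0]) cube([30, 30, 372]);
translate([267, 259, 0]) cube([30, 30, 372]);
translate([14, 9, 408]) {
  translate([0, 0, 365]) cube([270, 272, 37]);
  cube([44, 44, 365]);
  translate([226, 0, 0]) cube([44, 44, 365]);
  translate([0, 228, 0]) cube([44, 44, 365]);
  translate([226, 228, 0]) cube([44, 44, 365]);
}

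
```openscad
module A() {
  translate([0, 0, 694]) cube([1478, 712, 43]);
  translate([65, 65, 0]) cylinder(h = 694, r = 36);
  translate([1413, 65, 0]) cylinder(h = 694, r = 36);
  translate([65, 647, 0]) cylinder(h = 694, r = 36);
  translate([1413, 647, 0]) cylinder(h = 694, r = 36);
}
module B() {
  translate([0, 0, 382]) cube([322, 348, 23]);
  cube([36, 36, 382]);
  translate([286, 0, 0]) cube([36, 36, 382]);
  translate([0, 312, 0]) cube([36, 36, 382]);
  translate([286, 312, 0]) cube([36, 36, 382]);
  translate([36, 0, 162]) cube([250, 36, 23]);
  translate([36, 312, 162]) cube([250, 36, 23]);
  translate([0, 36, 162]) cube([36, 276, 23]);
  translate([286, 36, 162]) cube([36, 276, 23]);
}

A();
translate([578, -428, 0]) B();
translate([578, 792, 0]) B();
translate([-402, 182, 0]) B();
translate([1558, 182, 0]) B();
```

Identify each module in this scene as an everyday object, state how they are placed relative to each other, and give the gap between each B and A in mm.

Each stool's nearest face is 80 mm from the table's bounding box.

A is a table. B is a stool. Four stools sit around the table at the −y, +y, −x, +x sides. The gap between each stool and the table is 80 mm.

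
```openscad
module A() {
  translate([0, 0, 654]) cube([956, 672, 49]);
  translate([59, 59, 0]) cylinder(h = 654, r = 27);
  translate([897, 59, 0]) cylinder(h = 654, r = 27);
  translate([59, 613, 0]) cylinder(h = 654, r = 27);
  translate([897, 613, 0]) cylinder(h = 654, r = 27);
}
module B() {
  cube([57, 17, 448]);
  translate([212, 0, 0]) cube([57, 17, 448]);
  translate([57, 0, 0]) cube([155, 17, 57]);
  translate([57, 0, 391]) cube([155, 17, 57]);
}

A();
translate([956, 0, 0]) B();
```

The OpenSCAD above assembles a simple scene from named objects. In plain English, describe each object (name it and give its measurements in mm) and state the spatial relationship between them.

A is a table with a 956×672 mm rectangular top, 49 mm thick, top surface at z = 703 mm, supported by four round legs of 54 mm diameter, each leg's bounding box inset 32 mm from the nearest pair of top edges, running from the floor.

B is a rectangular picture frame lying in the x–z plane (depth along y). The opening is 155 mm wide (x) by 334 mm tall (z), surrounded by a border 57 mm wide on all four sides. The frame is 17 mm deep and is made of two full-height vertical stiles with two horizontal rails fitted between them.

The picture frame is against the table's +x side, with their −y faces flush.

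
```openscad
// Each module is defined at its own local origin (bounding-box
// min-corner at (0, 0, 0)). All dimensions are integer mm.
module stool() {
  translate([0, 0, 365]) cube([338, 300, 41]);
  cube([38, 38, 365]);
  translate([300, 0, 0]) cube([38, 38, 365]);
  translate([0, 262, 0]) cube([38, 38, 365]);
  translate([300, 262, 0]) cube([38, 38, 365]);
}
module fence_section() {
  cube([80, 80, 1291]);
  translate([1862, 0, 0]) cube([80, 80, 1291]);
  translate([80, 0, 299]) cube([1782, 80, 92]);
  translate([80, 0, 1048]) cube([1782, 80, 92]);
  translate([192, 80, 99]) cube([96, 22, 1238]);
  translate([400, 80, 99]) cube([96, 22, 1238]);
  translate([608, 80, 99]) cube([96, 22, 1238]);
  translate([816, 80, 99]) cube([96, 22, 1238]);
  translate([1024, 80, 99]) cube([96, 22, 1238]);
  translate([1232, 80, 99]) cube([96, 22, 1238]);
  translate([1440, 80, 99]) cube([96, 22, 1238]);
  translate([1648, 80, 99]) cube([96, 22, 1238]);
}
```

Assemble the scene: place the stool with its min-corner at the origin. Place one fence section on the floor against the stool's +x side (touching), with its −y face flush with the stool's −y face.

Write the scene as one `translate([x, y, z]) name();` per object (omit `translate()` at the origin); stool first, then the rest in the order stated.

stool();
translate([338, 0, 0]) fence_section();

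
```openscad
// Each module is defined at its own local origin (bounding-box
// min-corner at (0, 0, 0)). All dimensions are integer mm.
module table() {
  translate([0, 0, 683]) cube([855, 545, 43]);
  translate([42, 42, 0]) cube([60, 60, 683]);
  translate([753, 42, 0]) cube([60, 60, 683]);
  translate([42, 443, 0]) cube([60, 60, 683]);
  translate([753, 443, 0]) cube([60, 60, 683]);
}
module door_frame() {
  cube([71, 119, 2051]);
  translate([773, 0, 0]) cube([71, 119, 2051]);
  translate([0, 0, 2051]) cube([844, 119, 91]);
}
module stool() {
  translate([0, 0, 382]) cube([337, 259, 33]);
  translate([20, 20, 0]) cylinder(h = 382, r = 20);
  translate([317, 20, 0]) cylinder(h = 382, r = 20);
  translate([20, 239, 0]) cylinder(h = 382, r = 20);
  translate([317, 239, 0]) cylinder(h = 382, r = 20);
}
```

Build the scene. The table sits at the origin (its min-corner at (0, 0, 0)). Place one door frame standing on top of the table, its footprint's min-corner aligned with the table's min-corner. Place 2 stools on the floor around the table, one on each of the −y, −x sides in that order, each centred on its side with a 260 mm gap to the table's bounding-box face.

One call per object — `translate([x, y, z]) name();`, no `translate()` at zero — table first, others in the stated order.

table();
translate([0, 0, 726]) door_frame();
translate([259, -519, 0]) stool();
translate([-597, 143, 0]) stool();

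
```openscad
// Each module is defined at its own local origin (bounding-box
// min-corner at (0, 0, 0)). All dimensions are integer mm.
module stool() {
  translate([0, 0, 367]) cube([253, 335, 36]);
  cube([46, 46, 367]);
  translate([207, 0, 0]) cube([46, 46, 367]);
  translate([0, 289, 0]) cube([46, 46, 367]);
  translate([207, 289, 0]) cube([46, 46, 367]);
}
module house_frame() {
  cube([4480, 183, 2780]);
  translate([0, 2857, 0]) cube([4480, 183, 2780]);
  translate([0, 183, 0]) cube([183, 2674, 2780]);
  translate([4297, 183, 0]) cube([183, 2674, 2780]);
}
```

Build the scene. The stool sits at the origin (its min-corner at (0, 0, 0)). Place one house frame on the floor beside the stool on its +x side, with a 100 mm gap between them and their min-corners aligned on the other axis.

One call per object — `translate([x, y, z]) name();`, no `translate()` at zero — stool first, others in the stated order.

stool();
translate([353, 0, 0]) house_frame();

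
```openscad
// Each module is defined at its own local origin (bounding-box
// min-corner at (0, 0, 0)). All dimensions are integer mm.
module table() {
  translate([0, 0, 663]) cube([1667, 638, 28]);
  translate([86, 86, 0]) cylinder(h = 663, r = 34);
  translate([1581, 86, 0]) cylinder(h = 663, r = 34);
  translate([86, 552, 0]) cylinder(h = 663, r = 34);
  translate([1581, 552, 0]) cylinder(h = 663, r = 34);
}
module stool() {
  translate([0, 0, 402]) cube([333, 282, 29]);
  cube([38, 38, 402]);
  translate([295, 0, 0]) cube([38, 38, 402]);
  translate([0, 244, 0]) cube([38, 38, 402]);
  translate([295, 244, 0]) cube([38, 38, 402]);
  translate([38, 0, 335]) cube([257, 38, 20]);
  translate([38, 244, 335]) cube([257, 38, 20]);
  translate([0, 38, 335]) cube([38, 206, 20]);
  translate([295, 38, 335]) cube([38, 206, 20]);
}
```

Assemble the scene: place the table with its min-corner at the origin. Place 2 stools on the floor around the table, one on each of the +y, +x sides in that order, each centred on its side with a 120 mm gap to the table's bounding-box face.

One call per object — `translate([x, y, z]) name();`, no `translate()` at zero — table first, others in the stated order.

table();
translate([667, 758, 0]) stool();
translate([1787, 178, 0]) stool();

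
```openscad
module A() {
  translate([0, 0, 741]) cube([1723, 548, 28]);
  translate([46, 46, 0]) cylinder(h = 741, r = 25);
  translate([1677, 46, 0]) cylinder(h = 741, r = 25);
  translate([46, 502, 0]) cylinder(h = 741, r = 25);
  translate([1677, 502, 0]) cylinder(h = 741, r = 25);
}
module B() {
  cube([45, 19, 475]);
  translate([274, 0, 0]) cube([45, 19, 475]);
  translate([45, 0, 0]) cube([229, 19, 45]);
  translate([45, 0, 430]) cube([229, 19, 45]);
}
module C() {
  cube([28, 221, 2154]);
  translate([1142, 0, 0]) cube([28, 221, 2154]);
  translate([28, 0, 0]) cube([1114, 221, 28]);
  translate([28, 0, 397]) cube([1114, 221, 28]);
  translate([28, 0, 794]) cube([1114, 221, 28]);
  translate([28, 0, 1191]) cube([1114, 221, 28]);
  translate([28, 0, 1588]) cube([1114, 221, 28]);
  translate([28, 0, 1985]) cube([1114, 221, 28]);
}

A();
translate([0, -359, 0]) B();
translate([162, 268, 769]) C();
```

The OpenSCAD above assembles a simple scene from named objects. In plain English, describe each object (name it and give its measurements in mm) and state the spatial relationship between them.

A is a table: top 1723 mm (x) × 548 mm (y), 28 mm thick, upper face at z = 769 mm, on four round legs of 50 mm diameter, each leg's bounding box inset 21 mm from the nearest pair of top edges, running from z = 0 to the bottom of the top.

B is a rectangular picture frame lying in the x–z plane (depth along y). The opening is 229 mm wide (x) by 385 mm tall (z), surrounded by a border 45 mm wide on all four sides. The frame is 19 mm deep and is made of two full-height vertical stiles with two horizontal rails fitted between them.

C is a bookshelf 1170 mm wide overall, 221 mm deep and 2154 mm tall. The two sides are 28 mm thick vertical panels. 6 horizontal shelves of 28 mm thickness span between the inner faces of the sides; the lowest shelf sits on the floor and shelves are stacked with a clear vertical gap of 369 mm between each pair.

The picture frame is on the floor beside the table on its −y side. The bookshelf is on top of the table.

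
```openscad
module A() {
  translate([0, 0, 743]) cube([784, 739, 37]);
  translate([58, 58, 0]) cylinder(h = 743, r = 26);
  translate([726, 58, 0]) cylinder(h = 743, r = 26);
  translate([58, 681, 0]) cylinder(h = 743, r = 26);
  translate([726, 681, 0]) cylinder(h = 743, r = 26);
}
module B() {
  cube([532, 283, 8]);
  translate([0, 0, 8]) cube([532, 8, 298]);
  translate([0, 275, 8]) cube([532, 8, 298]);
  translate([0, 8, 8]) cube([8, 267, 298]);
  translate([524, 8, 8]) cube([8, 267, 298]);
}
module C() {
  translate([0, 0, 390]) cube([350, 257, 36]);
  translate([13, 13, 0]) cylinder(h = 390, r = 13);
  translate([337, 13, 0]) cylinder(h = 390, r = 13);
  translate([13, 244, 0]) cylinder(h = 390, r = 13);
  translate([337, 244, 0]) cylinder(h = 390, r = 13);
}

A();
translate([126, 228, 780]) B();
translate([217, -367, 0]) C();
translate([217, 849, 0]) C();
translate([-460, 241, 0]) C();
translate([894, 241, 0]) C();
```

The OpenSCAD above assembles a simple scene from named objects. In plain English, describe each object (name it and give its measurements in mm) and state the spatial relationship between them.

A is a rectangular dining table. The top is 784×739×37 mm with its upper surface at z = 780 mm. It stands on four round legs of 52 mm diameter, each leg's bounding box inset 32 mm from the nearest pair of top edges, running from the floor to the underside of the top.

B is an open-topped rectangular box: outside dimensions 532×283×306 mm, with a uniform wall and base thickness of 8 mm. The base is a full 532×283 slab on the floor; four walls sit on top of the base. The front and back walls (the −y and +y sides) span the full width; the two side walls fit between them.

C is a four-legged stool. The seat is 350×257 mm, 36 mm thick, top at z = 426 mm. It stands on four round legs, each 26 mm in diameter, from z = 0 to the seat underside, each leg's axis is inset half a diameter from the nearest pair of seat edges (so the leg's bounding box is flush with the corner).

The open box is on top of the table, centred. Four stools sit around the table at the −y, +y, −x, +x sides.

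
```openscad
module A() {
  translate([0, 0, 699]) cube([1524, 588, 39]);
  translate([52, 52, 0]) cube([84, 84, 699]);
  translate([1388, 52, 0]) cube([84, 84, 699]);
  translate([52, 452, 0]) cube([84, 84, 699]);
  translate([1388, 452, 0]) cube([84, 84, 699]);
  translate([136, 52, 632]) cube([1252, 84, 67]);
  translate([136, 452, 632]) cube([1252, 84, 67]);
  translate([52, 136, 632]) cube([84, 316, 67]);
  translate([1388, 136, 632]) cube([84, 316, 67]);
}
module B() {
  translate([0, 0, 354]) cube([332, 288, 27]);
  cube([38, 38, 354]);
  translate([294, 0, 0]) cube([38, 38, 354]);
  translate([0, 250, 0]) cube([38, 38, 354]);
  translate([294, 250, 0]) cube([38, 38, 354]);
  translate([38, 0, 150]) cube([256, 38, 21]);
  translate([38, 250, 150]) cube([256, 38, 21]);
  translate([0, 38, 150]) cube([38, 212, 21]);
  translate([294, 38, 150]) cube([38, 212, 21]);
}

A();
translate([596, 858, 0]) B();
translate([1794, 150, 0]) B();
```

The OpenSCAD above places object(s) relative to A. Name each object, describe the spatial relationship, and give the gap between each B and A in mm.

A is a table. B is a stool. Two stools sit around the table at the +y, +x sides. The gap between each stool and the table is 270 mm.

Each stool's nearest face is 270 mm from the table's bounding box.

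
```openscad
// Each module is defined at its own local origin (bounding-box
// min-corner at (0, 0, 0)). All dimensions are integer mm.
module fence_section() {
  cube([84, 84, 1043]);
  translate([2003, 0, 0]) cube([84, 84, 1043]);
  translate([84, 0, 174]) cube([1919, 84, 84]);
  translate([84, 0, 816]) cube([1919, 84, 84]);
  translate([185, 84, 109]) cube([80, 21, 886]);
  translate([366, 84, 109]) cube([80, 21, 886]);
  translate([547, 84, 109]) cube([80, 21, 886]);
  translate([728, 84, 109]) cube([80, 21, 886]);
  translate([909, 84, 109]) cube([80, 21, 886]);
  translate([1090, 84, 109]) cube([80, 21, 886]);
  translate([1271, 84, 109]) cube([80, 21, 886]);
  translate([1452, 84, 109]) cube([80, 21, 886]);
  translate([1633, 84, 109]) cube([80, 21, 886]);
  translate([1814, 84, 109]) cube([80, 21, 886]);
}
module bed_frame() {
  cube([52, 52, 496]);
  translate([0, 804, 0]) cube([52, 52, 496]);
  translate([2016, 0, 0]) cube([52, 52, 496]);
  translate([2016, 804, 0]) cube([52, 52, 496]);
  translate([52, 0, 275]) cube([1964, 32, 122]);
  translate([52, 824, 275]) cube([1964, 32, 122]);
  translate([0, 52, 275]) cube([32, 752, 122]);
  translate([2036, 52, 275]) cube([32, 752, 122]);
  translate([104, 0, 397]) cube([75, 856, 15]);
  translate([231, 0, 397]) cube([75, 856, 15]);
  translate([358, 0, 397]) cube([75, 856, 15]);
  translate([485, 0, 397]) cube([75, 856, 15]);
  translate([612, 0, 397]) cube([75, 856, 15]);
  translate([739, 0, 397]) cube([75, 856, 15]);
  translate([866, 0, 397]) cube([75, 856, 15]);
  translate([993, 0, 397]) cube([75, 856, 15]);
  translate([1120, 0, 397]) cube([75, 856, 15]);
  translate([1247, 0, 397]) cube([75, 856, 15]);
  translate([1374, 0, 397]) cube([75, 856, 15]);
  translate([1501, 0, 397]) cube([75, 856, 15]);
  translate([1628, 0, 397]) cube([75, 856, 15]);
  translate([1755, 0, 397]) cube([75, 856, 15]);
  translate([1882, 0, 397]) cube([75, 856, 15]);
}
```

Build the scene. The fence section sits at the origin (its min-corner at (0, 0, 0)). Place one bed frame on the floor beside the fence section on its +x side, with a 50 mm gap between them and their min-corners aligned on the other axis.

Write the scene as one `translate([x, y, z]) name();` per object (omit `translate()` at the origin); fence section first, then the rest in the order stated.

fence_section();
translate([2137, 0, 0]) bed_frame();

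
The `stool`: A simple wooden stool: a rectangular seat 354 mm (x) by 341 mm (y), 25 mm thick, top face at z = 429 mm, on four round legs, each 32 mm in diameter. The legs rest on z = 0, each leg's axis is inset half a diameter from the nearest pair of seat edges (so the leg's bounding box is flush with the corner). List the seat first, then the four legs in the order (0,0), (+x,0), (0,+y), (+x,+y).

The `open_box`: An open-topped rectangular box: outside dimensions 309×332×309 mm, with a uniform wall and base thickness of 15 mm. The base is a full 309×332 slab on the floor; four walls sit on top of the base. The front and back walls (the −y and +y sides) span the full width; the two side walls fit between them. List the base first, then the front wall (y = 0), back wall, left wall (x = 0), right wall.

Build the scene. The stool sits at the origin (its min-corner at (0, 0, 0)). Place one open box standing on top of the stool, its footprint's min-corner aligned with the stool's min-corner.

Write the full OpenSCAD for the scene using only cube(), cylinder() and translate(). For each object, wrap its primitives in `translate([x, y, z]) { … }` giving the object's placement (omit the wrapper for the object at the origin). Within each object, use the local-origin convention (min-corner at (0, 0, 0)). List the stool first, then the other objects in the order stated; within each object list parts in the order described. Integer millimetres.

translate([0, 0, 404]) cube([354, 341, 25]);
translate([16, 16, 0]) cylinder(h = 404, r = 16);
translate([338, 16, 0]) cylinder(h = 404, r = 16);
translate([16, 325, 0]) cylinder(h = 404, r = 16);
translate([338, 325, 0]) cylinder(h = 404, r = 16);
translate([0, 0, 429]) {
  cube([309, 332, 15]);
  translate([0, 0, 15]) cube([309, 15, 294]);
  translate([0, 317, 15]) cube([309, 15, 294]);
  translate([0, 15, 15]) cube([15, 302, 294]);
  translate([294, 15, 15]) cube([15, 302, 294]);
}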